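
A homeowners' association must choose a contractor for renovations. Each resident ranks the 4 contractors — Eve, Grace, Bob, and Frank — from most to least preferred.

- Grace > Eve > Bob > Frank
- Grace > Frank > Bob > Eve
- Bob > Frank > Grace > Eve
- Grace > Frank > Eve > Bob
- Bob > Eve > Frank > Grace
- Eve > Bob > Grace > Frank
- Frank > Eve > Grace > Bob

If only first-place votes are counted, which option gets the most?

First-place vote totals:
  Eve: 1
  Grace: 3
  Bob: 2
  Frank: 1
Grace has the most first-place votes.

Grace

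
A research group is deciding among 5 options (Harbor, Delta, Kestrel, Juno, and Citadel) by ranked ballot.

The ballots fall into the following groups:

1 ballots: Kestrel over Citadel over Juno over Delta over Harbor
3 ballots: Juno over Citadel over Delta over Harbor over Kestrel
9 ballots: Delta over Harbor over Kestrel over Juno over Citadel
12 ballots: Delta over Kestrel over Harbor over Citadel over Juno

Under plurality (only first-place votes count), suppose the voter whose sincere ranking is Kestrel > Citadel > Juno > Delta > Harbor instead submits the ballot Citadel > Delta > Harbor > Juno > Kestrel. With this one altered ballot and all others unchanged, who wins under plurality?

Delta

First-place totals with the altered ballot: Harbor 0, Delta 21, Kestrel 0, Juno 3, Citadel 1.
The winner is unchanged: still Delta.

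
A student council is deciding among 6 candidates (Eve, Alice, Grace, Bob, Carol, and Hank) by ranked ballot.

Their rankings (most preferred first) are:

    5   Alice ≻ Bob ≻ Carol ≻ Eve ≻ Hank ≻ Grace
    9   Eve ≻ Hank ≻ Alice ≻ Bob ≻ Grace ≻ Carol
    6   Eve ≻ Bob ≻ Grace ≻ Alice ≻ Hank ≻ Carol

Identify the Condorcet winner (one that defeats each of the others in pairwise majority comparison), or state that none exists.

Head-to-head results (20 voters total):
Eve vs Alice: Eve wins 15–5.
Eve vs Grace: Eve wins 20–0.
Eve vs Bob: Eve wins 15–5.
Eve vs Carol: Eve wins 15–5.
Eve vs Hank: Eve wins 20–0.
Alice vs Grace: Alice wins 14–6.
Alice vs Bob: Alice wins 14–6.
Alice vs Carol: Alice wins 20–0.
Alice vs Hank: Alice wins 11–9.
Grace vs Bob: Bob wins 20–0.
Grace vs Carol: Grace wins 15–5.
Grace vs Hank: Hank wins 14–6.
Bob vs Carol: Bob wins 20–0.
Bob vs Hank: Bob wins 11–9.
Carol vs Hank: Hank wins 15–5.
Eve beats each rival — Alice (15–5), Grace (20–0), Bob (15–5), Carol (15–5), Hank (20–0) — so Eve is the Condorcet winner.

Eve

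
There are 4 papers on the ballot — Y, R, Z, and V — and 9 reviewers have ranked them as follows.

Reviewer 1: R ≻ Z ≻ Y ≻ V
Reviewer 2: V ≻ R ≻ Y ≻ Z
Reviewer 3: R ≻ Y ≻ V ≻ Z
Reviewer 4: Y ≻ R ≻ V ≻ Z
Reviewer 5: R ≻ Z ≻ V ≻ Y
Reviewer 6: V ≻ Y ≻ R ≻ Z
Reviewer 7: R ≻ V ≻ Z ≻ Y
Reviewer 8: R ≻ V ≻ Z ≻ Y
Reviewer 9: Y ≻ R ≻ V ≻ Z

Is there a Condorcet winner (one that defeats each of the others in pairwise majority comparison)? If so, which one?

Head-to-head results (9 voters total):
Y vs R: R wins 6–3.
Y vs Z: Y wins 5–4.
Y vs V: V wins 5–4.
R vs Z: R wins 9–0.
R vs V: R wins 7–2.
Z vs V: V wins 7–2.
R beats each rival — Y (6–3), Z (9–0), V (7–2) — so R is the Condorcet winner.

R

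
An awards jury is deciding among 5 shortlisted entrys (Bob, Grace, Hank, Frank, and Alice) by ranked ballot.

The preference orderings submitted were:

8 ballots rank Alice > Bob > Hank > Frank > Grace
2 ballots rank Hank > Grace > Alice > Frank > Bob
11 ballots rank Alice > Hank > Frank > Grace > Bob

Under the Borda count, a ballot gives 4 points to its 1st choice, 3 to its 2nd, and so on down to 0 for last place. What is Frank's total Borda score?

Borda scores:
  Bob: 8·3 + 2·0 + 11·0 = 24
  Grace: 8·0 + 2·3 + 11·1 = 17
  Hank: 8·2 + 2·4 + 11·3 = 57
  Frank: 8·1 + 2·1 + 11·2 = 32
  Alice: 8·4 + 2·2 + 11·4 = 80

32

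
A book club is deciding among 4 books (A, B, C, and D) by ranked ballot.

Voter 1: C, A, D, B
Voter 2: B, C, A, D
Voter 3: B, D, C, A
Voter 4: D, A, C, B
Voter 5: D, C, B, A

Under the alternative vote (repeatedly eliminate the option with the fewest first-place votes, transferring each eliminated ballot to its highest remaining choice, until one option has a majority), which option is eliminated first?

Round 1: B 2, D 2, C 1, A 0. A has the fewest and is eliminated.
Round 2: B 2, D 2, C 1. C has the fewest and is eliminated.
Round 3: D 3, B 2. D has a majority.

A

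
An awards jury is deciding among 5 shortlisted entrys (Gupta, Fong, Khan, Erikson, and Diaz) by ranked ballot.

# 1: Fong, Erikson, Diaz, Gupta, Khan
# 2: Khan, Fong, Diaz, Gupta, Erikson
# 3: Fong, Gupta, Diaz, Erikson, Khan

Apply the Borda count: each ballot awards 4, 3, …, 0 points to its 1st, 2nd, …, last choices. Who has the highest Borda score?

Fong

Borda scores:
  Gupta: 1 + 1 + 3 = 5
  Fong: 4 + 3 + 4 = 11
  Khan: 0 + 4 + 0 = 4
  Erikson: 3 + 0 + 1 = 4
  Diaz: 2 + 2 + 2 = 6
Fong has the highest total.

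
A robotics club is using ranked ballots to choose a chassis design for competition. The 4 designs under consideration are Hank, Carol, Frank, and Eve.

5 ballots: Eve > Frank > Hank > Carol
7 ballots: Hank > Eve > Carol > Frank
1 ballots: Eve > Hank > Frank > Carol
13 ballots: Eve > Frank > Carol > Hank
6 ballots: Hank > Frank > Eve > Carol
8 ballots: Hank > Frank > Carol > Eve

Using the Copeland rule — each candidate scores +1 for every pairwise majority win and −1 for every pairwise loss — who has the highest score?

Pairwise results:
  Hank vs Carol: Hank wins 27–13.
  Hank vs Frank: Hank wins 22–18.
  Hank vs Eve: Hank wins 21–19.
  Carol vs Frank: Frank wins 33–7.
  Carol vs Eve: Eve wins 32–8.
  Frank vs Eve: Eve wins 26–14.
Copeland scores (wins − losses):
  Hank: 3 − 0 = 3
  Carol: 0 − 3 = -3
  Frank: 1 − 2 = -1
  Eve: 2 − 1 = 1
Hank has the best Copeland score.

Hank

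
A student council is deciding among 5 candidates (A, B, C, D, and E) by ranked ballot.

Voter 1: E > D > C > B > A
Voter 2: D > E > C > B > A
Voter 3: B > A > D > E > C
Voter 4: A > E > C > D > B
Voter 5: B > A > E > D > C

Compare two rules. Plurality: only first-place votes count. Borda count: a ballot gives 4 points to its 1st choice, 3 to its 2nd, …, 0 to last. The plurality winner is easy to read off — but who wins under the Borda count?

E

Plurality first-place counts: A 1, B 2, C 0, D 1, E 1 → B.
Borda totals: A 10, B 10, C 6, D 11, E 13 → E.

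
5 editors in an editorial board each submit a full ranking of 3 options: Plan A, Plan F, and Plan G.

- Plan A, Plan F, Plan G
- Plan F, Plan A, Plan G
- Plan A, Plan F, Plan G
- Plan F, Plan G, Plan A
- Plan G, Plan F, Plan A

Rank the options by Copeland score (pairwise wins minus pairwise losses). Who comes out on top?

Plan F

Pairwise results:
  Plan A vs Plan F: Plan F wins 3–2.
  Plan A vs Plan G: Plan A wins 3–2.
  Plan F vs Plan G: Plan F wins 4–1.
Copeland scores (wins − losses):
  Plan A: 1 − 1 = 0
  Plan F: 2 − 0 = 2
  Plan G: 0 − 2 = -2
Plan F has the best Copeland score.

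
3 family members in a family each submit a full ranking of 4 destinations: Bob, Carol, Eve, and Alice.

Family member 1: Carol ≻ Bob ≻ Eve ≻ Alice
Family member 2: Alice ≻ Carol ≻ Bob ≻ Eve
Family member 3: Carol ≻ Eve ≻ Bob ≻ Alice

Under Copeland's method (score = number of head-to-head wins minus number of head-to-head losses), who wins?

Carol

Pairwise results:
  Bob vs Carol: Carol wins 3–0.
  Bob vs Eve: Bob wins 2–1.
  Bob vs Alice: Bob wins 2–1.
  Carol vs Eve: Carol wins 3–0.
  Carol vs Alice: Carol wins 2–1.
  Eve vs Alice: Eve wins 2–1.
Copeland scores (wins − losses):
  Bob: 2 − 1 = 1
  Carol: 3 − 0 = 3
  Eve: 1 − 2 = -1
  Alice: 0 − 3 = -3
Carol has the best Copeland score.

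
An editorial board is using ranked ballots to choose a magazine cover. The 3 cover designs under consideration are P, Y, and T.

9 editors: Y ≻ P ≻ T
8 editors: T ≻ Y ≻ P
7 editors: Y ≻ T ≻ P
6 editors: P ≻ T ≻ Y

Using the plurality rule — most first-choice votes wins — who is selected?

First-place vote totals:
  P: 6
  Y: 16
  T: 8
Y has the most first-place votes.

Y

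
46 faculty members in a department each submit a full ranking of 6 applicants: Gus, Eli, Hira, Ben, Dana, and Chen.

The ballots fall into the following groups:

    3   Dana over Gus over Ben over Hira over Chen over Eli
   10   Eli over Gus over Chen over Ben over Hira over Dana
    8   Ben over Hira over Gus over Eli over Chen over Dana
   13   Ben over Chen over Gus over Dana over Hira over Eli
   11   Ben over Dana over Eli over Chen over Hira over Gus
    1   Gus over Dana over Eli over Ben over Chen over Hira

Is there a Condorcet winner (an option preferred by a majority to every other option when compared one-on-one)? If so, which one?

Ben

Head-to-head results (46 voters total):
Gus vs Eli: Gus wins 25–21.
Gus vs Hira: Gus wins 27–19.
Gus vs Ben: Ben wins 32–14.
Gus vs Dana: Gus wins 32–14.
Gus vs Chen: Chen wins 24–22.
Eli vs Hira: Hira wins 24–22.
Eli vs Ben: Ben wins 35–11.
Eli vs Dana: Dana wins 28–18.
Eli vs Chen: Eli wins 30–16.
Hira vs Ben: Ben wins 46–0.
Hira vs Dana: Dana wins 28–18.
Hira vs Chen: Chen wins 35–11.
Ben vs Dana: Ben wins 42–4.
Ben vs Chen: Ben wins 36–10.
Dana vs Chen: Chen wins 31–15.
Ben beats each rival — Gus (32–14), Eli (35–11), Hira (46–0), Dana (42–4), Chen (36–10) — so Ben is the Condorcet winner.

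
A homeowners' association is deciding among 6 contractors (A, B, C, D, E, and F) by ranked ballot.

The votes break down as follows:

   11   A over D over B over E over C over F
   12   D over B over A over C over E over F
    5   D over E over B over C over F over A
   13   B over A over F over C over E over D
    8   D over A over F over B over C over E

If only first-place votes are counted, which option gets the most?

First-place vote totals:
  A: 11
  B: 13
  C: 0
  D: 25
  E: 0
  F: 0
D has the most first-place votes.

D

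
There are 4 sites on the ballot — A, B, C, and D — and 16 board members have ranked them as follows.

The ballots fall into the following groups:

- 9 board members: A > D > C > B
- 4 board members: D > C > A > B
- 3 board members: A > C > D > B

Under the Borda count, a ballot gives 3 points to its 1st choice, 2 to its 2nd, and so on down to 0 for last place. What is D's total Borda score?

33

Borda scores:
  A: 9·3 + 4·1 + 3·3 = 40
  B: 9·0 + 4·0 + 3·0 = 0
  C: 9·1 + 4·2 + 3·2 = 23
  D: 9·2 + 4·3 + 3·1 = 33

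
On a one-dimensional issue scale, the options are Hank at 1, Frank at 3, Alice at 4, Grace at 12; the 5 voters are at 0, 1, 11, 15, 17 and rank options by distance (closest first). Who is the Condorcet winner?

With single-peaked preferences on a line, the Condorcet winner is the candidate closest to the median voter.
The median voter (position 11) is closest to Grace at 12.
Check: Grace vs Frank — voters closer to Grace: 3 of 5.

Grace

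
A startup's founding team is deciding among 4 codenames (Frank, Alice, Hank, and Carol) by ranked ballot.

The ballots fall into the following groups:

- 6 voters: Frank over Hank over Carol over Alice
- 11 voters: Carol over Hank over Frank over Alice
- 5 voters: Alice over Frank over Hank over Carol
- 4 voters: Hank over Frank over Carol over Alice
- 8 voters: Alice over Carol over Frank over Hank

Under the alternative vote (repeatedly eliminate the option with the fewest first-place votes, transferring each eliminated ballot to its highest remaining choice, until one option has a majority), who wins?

Round 1: Alice 13, Carol 11, Frank 6, Hank 4. Hank has the fewest and is eliminated.
Round 2: Alice 13, Carol 11, Frank 10. Frank has the fewest and is eliminated.
Round 3: Carol 21, Alice 13. Carol has a majority.

Carol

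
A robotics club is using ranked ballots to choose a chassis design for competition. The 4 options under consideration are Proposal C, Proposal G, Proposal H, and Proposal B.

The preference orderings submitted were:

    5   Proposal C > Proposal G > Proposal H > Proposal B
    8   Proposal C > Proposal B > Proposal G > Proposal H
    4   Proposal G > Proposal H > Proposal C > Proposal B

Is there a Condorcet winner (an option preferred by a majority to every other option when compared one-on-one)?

Yes

Head-to-head results (17 voters total):
Proposal C vs Proposal G: Proposal C wins 13–4.
Proposal C vs Proposal H: Proposal C wins 13–4.
Proposal C vs Proposal B: Proposal C wins 17–0.
Proposal G vs Proposal H: Proposal G wins 17–0.
Proposal G vs Proposal B: Proposal G wins 9–8.
Proposal H vs Proposal B: Proposal H wins 9–8.
Proposal C beats each rival — Proposal G (13–4), Proposal H (13–4), Proposal B (17–0) — so Proposal C is the Condorcet winner.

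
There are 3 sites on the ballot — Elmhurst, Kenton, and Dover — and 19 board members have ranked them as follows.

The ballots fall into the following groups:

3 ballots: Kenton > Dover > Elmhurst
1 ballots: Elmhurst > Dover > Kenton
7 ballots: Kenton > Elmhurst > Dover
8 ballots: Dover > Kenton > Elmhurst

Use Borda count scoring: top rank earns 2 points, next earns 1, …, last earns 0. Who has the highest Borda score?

Borda scores:
  Elmhurst: 3·0 + 2 + 7·1 + 8·0 = 9
  Kenton: 3·2 + 0 + 7·2 + 8·1 = 28
  Dover: 3·1 + 1 + 7·0 + 8·2 = 20
Kenton has the highest total.

Kenton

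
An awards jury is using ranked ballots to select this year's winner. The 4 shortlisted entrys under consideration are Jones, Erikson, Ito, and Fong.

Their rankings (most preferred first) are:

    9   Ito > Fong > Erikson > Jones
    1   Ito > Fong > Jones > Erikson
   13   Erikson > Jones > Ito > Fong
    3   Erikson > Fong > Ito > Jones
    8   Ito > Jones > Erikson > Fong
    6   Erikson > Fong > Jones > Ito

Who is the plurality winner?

First-place vote totals:
  Jones: 0
  Erikson: 22
  Ito: 18
  Fong: 0
Erikson has the most first-place votes.

Erikson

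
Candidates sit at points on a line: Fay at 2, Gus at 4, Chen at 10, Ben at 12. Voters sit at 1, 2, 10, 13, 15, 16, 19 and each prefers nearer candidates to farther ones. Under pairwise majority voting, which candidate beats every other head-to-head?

Ben

With single-peaked preferences on a line, the Condorcet winner is the candidate closest to the median voter.
The median voter (position 13) is closest to Ben at 12.
Check: Ben vs Fay — voters closer to Ben: 5 of 7.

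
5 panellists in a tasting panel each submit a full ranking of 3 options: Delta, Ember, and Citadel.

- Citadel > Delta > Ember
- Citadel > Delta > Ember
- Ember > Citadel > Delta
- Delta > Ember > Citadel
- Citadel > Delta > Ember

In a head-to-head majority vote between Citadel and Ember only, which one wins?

Ballots ranking Citadel above Ember: 3.
Ballots ranking Ember above Citadel: 2.
Citadel wins the head-to-head, 3–2.

Citadel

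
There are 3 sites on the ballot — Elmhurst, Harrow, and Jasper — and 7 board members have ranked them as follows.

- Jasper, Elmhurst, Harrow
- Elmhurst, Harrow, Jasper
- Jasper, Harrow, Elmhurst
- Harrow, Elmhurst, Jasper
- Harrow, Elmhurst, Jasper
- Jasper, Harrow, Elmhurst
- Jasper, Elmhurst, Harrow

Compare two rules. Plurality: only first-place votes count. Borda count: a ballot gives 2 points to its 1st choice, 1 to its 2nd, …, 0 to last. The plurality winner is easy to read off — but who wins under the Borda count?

Plurality first-place counts: Elmhurst 1, Harrow 2, Jasper 4 → Jasper.
Borda totals: Elmhurst 6, Harrow 7, Jasper 8 → Jasper.

Jasper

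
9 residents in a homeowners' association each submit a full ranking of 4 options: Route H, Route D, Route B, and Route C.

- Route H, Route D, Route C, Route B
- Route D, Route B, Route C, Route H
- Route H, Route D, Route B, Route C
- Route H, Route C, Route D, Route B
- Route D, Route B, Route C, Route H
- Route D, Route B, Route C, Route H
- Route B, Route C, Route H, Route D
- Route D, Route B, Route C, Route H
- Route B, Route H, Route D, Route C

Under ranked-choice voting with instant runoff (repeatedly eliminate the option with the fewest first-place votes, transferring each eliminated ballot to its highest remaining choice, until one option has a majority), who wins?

Round 1: Route D 4, Route H 3, Route B 2, Route C 0. Route C has the fewest and is eliminated.
Round 2: Route D 4, Route H 3, Route B 2. Route B has the fewest and is eliminated.
Round 3: Route H 5, Route D 4. Route H has a majority.

Route H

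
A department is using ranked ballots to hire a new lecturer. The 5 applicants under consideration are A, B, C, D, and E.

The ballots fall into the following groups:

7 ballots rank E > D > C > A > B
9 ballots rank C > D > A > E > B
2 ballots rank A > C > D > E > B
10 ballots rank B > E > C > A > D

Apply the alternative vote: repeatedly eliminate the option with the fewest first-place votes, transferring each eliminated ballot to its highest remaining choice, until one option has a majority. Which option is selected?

C

Round 1: B 10, C 9, E 7, A 2, D 0. D has the fewest and is eliminated.
Round 2: B 10, C 9, E 7, A 2. A has the fewest and is eliminated.
Round 3: C 11, B 10, E 7. E has the fewest and is eliminated.
Round 4: C 18, B 10. C has a majority.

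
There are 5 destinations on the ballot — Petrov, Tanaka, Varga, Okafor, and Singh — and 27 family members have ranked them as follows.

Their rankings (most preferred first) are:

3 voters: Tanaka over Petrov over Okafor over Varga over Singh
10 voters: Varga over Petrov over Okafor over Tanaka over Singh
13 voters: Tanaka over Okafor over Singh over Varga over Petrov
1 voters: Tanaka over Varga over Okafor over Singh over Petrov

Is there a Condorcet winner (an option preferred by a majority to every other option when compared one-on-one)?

Head-to-head results (27 voters total):
Petrov vs Tanaka: Tanaka wins 17–10.
Petrov vs Varga: Varga wins 24–3.
Petrov vs Okafor: Okafor wins 14–13.
Petrov vs Singh: Singh wins 14–13.
Tanaka vs Varga: Tanaka wins 17–10.
Tanaka vs Okafor: Tanaka wins 17–10.
Tanaka vs Singh: Tanaka wins 27–0.
Varga vs Okafor: Okafor wins 16–11.
Varga vs Singh: Varga wins 14–13.
Okafor vs Singh: Okafor wins 27–0.
Tanaka beats each rival — Petrov (17–10), Varga (17–10), Okafor (17–10), Singh (27–0) — so Tanaka is the Condorcet winner.

Yes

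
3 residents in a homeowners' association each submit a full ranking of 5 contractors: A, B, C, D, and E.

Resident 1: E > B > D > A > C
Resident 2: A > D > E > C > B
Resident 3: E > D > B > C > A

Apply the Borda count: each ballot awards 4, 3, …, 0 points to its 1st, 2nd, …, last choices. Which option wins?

Borda scores:
  A: 1 + 4 + 0 = 5
  B: 3 + 0 + 2 = 5
  C: 0 + 1 + 1 = 2
  D: 2 + 3 + 3 = 8
  E: 4 + 2 + 4 = 10
E has the highest total.

E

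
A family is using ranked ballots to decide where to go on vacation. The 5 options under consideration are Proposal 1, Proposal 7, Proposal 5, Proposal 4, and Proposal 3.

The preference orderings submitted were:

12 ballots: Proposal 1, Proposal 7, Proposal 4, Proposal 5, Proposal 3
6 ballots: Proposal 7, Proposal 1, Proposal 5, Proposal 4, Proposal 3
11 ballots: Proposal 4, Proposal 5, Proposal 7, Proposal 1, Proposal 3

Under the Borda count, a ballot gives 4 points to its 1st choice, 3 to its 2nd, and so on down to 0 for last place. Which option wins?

Proposal 7

Borda scores:
  Proposal 1: 12·4 + 6·3 + 11·1 = 77
  Proposal 7: 12·3 + 6·4 + 11·2 = 82
  Proposal 5: 12·1 + 6·2 + 11·3 = 57
  Proposal 4: 12·2 + 6·1 + 11·4 = 74
  Proposal 3: 12·0 + 6·0 + 11·0 = 0
Proposal 7 has the highest total.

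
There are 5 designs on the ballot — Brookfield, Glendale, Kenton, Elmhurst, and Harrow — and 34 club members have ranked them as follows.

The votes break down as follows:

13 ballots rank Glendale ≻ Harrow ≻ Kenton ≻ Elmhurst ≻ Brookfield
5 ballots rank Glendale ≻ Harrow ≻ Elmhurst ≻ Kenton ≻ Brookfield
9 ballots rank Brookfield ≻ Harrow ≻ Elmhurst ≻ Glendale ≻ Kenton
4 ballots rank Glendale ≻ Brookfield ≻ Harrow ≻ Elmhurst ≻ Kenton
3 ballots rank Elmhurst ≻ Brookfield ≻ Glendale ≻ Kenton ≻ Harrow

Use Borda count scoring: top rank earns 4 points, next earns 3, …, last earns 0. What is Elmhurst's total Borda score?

Borda scores:
  Brookfield: 13·0 + 5·0 + 9·4 + 4·3 + 3·3 = 57
  Glendale: 13·4 + 5·4 + 9·1 + 4·4 + 3·2 = 103
  Kenton: 13·2 + 5·1 + 9·0 + 4·0 + 3·1 = 34
  Elmhurst: 13·1 + 5·2 + 9·2 + 4·1 + 3·4 = 57
  Harrow: 13·3 + 5·3 + 9·3 + 4·2 + 3·0 = 89

57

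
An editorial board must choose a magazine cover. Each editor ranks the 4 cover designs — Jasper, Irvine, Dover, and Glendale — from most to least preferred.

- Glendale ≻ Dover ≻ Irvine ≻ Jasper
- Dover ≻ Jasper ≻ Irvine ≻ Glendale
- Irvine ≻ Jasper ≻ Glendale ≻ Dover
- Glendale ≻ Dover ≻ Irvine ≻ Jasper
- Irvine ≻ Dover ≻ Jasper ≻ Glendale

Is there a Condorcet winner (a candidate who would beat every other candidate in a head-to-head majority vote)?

No

Head-to-head results (5 voters total):
Jasper vs Irvine: Irvine wins 4–1.
Jasper vs Dover: Dover wins 4–1.
Jasper vs Glendale: Jasper wins 3–2.
Irvine vs Dover: Dover wins 3–2.
Irvine vs Glendale: Irvine wins 3–2.
Dover vs Glendale: Glendale wins 3–2.
No candidate beats all others: Jasper beats Glendale beats Dover beats Jasper, a majority cycle.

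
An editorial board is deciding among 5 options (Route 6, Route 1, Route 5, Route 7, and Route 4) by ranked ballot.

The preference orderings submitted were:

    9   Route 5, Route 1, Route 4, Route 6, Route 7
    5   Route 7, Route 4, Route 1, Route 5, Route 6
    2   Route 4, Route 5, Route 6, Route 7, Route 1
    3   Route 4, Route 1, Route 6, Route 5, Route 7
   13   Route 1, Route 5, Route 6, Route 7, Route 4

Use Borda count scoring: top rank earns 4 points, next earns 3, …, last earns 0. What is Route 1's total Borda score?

98

Borda scores:
  Route 6: 9·1 + 5·0 + 2·2 + 3·2 + 13·2 = 45
  Route 1: 9·3 + 5·2 + 2·0 + 3·3 + 13·4 = 98
  Route 5: 9·4 + 5·1 + 2·3 + 3·1 + 13·3 = 89
  Route 7: 9·0 + 5·4 + 2·1 + 3·0 + 13·1 = 35
  Route 4: 9·2 + 5·3 + 2·4 + 3·4 + 13·0 = 53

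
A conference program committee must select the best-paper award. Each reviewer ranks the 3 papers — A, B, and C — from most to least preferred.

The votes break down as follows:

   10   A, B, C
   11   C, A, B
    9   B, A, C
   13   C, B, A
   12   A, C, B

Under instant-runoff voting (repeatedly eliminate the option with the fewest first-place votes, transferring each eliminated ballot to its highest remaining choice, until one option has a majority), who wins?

Round 1: C 24, A 22, B 9. B has the fewest and is eliminated.
Round 2: A 31, C 24. A has a majority.

A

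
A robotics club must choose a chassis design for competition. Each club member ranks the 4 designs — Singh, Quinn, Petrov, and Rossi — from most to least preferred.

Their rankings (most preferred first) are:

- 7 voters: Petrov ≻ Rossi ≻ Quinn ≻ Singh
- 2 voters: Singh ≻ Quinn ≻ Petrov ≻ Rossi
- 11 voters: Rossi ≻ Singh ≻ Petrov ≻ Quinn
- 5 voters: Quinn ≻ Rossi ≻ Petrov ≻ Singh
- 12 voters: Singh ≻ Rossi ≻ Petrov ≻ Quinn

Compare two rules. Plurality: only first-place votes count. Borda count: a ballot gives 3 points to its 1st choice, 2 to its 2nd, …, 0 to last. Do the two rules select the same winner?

No

Plurality first-place counts: Singh 14, Quinn 5, Petrov 7, Rossi 11 → Singh.
Borda totals: Singh 64, Quinn 26, Petrov 51, Rossi 81 → Rossi.
The two rules disagree: plurality picks Singh, Borda picks Rossi.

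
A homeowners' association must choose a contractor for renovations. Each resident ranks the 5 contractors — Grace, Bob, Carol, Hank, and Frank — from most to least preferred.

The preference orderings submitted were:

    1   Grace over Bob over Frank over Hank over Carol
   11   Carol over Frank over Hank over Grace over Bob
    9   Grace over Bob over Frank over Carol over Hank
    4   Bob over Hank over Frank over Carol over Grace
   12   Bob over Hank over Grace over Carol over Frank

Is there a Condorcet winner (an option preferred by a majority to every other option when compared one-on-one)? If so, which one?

No Condorcet winner

Head-to-head results (37 voters total):
Grace vs Bob: Grace wins 21–16.
Grace vs Carol: Grace wins 22–15.
Grace vs Hank: Hank wins 27–10.
Grace vs Frank: Grace wins 22–15.
Bob vs Carol: Bob wins 26–11.
Bob vs Hank: Bob wins 26–11.
Bob vs Frank: Bob wins 26–11.
Carol vs Hank: Carol wins 20–17.
Carol vs Frank: Carol wins 23–14.
Hank vs Frank: Frank wins 21–16.
No candidate beats all others: Grace beats Bob beats Hank beats Grace, a majority cycle.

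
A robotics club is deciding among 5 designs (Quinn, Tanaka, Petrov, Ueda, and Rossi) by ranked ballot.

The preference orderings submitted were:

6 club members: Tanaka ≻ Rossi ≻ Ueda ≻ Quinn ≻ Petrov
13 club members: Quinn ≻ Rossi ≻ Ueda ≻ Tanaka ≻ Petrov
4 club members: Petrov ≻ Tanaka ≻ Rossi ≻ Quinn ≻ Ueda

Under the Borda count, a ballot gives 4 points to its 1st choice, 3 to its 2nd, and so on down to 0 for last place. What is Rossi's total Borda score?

65

Borda scores:
  Quinn: 6·1 + 13·4 + 4·1 = 62
  Tanaka: 6·4 + 13·1 + 4·3 = 49
  Petrov: 6·0 + 13·0 + 4·4 = 16
  Ueda: 6·2 + 13·2 + 4·0 = 38
  Rossi: 6·3 + 13·3 + 4·2 = 65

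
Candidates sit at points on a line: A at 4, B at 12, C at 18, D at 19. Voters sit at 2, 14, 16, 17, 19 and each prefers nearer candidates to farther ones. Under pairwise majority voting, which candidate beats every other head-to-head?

With single-peaked preferences on a line, the Condorcet winner is the candidate closest to the median voter.
The median voter (position 16) is closest to C at 18.
Check: C vs D — voters closer to C: 4 of 5.

C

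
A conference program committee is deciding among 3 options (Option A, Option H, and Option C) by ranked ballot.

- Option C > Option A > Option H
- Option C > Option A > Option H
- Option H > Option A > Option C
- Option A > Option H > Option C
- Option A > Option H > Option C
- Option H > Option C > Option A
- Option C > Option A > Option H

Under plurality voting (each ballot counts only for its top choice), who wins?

Option C

First-place vote totals:
  Option A: 2
  Option H: 2
  Option C: 3
Option C has the most first-place votes.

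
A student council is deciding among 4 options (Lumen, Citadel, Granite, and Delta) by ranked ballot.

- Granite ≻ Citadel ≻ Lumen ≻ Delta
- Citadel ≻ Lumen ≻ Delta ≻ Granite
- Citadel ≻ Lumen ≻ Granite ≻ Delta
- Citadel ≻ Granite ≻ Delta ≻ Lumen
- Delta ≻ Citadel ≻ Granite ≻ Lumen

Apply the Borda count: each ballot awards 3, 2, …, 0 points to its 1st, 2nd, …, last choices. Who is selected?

Borda scores:
  Lumen: 1 + 2 + 2 + 0 + 0 = 5
  Citadel: 2 + 3 + 3 + 3 + 2 = 13
  Granite: 3 + 0 + 1 + 2 + 1 = 7
  Delta: 0 + 1 + 0 + 1 + 3 = 5
Citadel has the highest total.

Citadel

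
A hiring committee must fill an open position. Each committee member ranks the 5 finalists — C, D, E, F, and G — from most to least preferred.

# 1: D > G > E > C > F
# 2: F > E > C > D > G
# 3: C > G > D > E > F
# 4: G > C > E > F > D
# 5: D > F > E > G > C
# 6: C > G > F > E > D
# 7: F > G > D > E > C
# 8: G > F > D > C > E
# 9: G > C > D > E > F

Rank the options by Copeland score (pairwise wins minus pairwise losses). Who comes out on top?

G

Pairwise results:
  C vs D: C wins 5–4.
  C vs E: C wins 5–4.
  C vs F: C wins 5–4.
  C vs G: G wins 6–3.
  D vs E: D wins 6–3.
  D vs F: F wins 5–4.
  D vs G: G wins 6–3.
  E vs F: F wins 5–4.
  E vs G: G wins 7–2.
  F vs G: G wins 6–3.
Copeland scores (wins − losses):
  C: 3 − 1 = 2
  D: 1 − 3 = -2
  E: 0 − 4 = -4
  F: 2 − 2 = 0
  G: 4 − 0 = 4
G has the best Copeland score.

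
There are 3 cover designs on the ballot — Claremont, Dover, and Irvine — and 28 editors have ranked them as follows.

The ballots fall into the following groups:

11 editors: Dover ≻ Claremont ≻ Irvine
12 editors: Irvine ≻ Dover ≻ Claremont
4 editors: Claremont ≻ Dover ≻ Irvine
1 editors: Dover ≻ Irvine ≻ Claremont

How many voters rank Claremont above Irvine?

15

Ballots ranking Claremont above Irvine: 11+4 = 15.
Ballots ranking Irvine above Claremont: 12+1 = 13.
So 15 of 28 voters prefer Claremont to Irvine.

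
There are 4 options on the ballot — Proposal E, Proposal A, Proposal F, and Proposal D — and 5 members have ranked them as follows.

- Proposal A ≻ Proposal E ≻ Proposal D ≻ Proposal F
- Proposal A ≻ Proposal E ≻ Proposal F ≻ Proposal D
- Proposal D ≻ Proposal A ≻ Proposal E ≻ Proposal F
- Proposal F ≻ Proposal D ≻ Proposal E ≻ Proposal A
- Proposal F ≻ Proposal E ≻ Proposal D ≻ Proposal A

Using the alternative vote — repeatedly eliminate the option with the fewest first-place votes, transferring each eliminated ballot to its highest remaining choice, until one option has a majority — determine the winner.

Round 1: Proposal A 2, Proposal F 2, Proposal D 1, Proposal E 0. Proposal E has the fewest and is eliminated.
Round 2: Proposal A 2, Proposal F 2, Proposal D 1. Proposal D has the fewest and is eliminated.
Round 3: Proposal A 3, Proposal F 2. Proposal A has a majority.

Proposal A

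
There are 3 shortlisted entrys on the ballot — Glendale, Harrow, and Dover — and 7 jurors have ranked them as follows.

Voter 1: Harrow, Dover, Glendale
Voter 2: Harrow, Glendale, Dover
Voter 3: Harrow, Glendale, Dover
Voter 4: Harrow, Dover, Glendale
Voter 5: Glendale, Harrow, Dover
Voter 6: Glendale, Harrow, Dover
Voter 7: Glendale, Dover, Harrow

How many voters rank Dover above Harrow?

Ballots ranking Dover above Harrow: 1.
Ballots ranking Harrow above Dover: 6.
So 1 of 7 voters prefer Dover to Harrow.

1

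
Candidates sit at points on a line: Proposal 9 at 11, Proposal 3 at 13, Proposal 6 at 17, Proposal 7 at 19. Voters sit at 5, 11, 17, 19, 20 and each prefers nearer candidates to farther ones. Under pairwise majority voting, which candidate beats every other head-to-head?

With single-peaked preferences on a line, the Condorcet winner is the candidate closest to the median voter.
The median voter (position 17) is closest to Proposal 6 at 17.
Check: Proposal 6 vs Proposal 7 — voters closer to Proposal 6: 3 of 5.

Proposal 6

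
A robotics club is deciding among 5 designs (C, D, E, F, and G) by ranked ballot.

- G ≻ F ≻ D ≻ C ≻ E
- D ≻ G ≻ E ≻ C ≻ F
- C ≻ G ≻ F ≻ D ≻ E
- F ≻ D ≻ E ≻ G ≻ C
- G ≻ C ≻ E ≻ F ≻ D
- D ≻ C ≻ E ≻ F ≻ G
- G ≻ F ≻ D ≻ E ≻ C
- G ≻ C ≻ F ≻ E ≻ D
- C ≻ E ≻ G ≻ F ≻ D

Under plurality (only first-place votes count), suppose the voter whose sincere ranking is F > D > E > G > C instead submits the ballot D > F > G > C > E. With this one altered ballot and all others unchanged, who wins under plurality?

First-place totals with the altered ballot: C 2, D 3, E 0, F 0, G 4.
The winner is unchanged: still G.

G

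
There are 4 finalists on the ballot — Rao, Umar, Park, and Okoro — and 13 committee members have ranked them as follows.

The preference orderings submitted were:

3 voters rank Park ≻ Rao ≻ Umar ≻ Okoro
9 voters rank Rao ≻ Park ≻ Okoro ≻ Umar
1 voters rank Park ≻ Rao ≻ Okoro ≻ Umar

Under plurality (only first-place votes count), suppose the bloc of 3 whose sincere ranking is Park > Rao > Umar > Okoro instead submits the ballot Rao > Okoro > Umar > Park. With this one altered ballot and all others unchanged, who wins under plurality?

Rao

First-place totals with the altered ballot: Rao 12, Umar 0, Park 1, Okoro 0.
The winner is unchanged: still Rao.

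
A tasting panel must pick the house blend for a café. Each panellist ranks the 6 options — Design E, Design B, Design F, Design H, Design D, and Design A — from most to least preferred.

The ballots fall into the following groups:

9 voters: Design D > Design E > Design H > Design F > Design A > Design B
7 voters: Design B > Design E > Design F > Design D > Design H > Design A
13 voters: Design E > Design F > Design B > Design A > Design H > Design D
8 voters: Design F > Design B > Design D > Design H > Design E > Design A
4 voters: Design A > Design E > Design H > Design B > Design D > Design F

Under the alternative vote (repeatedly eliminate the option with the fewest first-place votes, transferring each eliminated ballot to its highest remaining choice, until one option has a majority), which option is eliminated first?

Design H

Round 1: Design E 13, Design D 9, Design F 8, Design B 7, Design A 4, Design H 0. Design H has the fewest and is eliminated.
Round 2: Design E 13, Design D 9, Design F 8, Design B 7, Design A 4. Design A has the fewest and is eliminated.
Round 3: Design E 17, Design D 9, Design F 8, Design B 7. Design B has the fewest and is eliminated.
Round 4: Design E 24, Design D 9, Design F 8. Design E has a majority.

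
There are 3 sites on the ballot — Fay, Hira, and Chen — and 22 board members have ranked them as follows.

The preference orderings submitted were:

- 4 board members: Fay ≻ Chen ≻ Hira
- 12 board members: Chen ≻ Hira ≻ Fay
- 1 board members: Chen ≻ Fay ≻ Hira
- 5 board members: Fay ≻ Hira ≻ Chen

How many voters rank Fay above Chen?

Ballots ranking Fay above Chen: 4+5 = 9.
Ballots ranking Chen above Fay: 12+1 = 13.
So 9 of 22 voters prefer Fay to Chen.

9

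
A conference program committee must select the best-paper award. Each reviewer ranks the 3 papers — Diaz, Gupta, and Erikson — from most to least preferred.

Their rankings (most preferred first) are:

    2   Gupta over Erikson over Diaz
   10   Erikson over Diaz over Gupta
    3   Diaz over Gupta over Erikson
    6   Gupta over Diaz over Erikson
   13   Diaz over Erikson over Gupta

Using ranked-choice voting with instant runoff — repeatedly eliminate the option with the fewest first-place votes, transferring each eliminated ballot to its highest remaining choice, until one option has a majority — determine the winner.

Round 1: Diaz 16, Erikson 10, Gupta 8. Gupta has the fewest and is eliminated.
Round 2: Diaz 22, Erikson 12. Diaz has a majority.

Diaz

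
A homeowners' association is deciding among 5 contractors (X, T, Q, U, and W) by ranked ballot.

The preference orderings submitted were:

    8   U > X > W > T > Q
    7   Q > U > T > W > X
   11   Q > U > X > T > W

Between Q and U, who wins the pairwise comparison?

Ballots ranking Q above U: 7+11 = 18.
Ballots ranking U above Q: 8.
Q wins the head-to-head, 18–8.

Q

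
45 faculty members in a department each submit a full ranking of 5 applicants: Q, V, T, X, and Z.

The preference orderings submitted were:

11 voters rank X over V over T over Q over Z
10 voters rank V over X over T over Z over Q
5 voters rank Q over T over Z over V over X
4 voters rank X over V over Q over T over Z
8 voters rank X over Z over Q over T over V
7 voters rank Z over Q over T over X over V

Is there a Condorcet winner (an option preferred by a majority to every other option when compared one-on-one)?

Head-to-head results (45 voters total):
Q vs V: V wins 25–20.
Q vs T: Q wins 24–21.
Q vs X: X wins 33–12.
Q vs Z: Z wins 25–20.
V vs T: V wins 25–20.
V vs X: X wins 30–15.
V vs Z: V wins 25–20.
T vs X: X wins 33–12.
T vs Z: T wins 30–15.
X vs Z: X wins 33–12.
X beats each rival — Q (33–12), V (30–15), T (33–12), Z (33–12) — so X is the Condorcet winner.

Yes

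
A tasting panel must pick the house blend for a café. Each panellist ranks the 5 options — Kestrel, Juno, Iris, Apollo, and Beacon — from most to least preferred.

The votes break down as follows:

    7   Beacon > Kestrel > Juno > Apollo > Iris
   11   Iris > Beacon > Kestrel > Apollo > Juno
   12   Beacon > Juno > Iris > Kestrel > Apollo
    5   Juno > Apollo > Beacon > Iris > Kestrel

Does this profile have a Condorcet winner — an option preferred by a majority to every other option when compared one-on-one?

Head-to-head results (35 voters total):
Kestrel vs Juno: Kestrel wins 18–17.
Kestrel vs Iris: Iris wins 28–7.
Kestrel vs Apollo: Kestrel wins 30–5.
Kestrel vs Beacon: Beacon wins 35–0.
Juno vs Iris: Juno wins 24–11.
Juno vs Apollo: Juno wins 24–11.
Juno vs Beacon: Beacon wins 30–5.
Iris vs Apollo: Iris wins 23–12.
Iris vs Beacon: Beacon wins 24–11.
Apollo vs Beacon: Beacon wins 30–5.
Beacon beats each rival — Kestrel (35–0), Juno (30–5), Iris (24–11), Apollo (30–5) — so Beacon is the Condorcet winner.

Yes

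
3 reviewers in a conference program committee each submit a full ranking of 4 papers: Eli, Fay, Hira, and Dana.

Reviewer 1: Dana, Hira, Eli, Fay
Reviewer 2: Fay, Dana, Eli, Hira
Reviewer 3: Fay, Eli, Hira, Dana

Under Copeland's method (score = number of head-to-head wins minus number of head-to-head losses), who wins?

Fay

Pairwise results:
  Eli vs Fay: Fay wins 2–1.
  Eli vs Hira: Eli wins 2–1.
  Eli vs Dana: Dana wins 2–1.
  Fay vs Hira: Fay wins 2–1.
  Fay vs Dana: Fay wins 2–1.
  Hira vs Dana: Dana wins 2–1.
Copeland scores (wins − losses):
  Eli: 1 − 2 = -1
  Fay: 3 − 0 = 3
  Hira: 0 − 3 = -3
  Dana: 2 − 1 = 1
Fay has the best Copeland score.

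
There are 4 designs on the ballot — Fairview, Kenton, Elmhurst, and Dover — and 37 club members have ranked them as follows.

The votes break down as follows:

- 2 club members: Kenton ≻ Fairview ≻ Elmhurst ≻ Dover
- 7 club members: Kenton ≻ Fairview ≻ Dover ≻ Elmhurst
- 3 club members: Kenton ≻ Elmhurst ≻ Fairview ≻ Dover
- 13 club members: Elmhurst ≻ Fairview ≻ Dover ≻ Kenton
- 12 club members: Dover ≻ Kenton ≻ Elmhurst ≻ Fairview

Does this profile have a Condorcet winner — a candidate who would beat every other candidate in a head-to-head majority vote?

No

Head-to-head results (37 voters total):
Fairview vs Kenton: Kenton wins 24–13.
Fairview vs Elmhurst: Elmhurst wins 28–9.
Fairview vs Dover: Fairview wins 25–12.
Kenton vs Elmhurst: Kenton wins 24–13.
Kenton vs Dover: Dover wins 25–12.
Elmhurst vs Dover: Dover wins 19–18.
No candidate beats all others: Fairview beats Dover beats Kenton beats Fairview, a majority cycle.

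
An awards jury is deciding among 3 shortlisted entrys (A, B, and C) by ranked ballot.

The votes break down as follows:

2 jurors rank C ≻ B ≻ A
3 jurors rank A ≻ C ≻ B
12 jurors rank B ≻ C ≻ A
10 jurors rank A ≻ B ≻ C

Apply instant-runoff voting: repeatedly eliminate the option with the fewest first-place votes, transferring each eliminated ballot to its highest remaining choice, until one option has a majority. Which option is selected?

Round 1: A 13, B 12, C 2. C has the fewest and is eliminated.
Round 2: B 14, A 13. B has a majority.

B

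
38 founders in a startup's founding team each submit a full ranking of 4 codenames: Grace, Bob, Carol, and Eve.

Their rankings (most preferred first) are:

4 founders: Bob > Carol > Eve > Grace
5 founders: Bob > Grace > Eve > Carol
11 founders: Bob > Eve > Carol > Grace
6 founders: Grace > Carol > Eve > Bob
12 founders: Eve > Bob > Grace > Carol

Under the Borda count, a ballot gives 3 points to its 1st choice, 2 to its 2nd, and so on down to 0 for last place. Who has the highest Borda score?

Borda scores:
  Grace: 4·0 + 5·2 + 11·0 + 6·3 + 12·1 = 40
  Bob: 4·3 + 5·3 + 11·3 + 6·0 + 12·2 = 84
  Carol: 4·2 + 5·0 + 11·1 + 6·2 + 12·0 = 31
  Eve: 4·1 + 5·1 + 11·2 + 6·1 + 12·3 = 73
Bob has the highest total.

Bob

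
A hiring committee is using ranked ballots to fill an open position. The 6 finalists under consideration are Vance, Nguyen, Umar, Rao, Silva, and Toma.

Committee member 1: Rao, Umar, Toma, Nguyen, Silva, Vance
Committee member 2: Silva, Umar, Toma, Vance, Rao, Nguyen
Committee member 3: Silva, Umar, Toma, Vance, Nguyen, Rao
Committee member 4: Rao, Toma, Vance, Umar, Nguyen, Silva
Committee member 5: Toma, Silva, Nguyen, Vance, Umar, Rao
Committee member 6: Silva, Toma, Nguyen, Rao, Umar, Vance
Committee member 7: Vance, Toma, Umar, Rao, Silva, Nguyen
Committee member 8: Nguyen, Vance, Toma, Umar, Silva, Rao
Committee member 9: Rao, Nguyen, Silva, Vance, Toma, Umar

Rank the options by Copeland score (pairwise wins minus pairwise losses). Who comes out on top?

Pairwise results:
  Vance vs Nguyen: Nguyen wins 5–4.
  Vance vs Umar: Vance wins 5–4.
  Vance vs Rao: Vance wins 5–4.
  Vance vs Silva: Silva wins 6–3.
  Vance vs Toma: Toma wins 6–3.
  Nguyen vs Umar: Umar wins 5–4.
  Nguyen vs Rao: Rao wins 5–4.
  Nguyen vs Silva: Silva wins 5–4.
  Nguyen vs Toma: Toma wins 7–2.
  Umar vs Rao: Umar wins 5–4.
  Umar vs Silva: Silva wins 5–4.
  Umar vs Toma: Toma wins 6–3.
  Rao vs Silva: Silva wins 5–4.
  Rao vs Toma: Toma wins 6–3.
  Silva vs Toma: Toma wins 5–4.
Copeland scores (wins − losses):
  Vance: 2 − 3 = -1
  Nguyen: 1 − 4 = -3
  Umar: 2 − 3 = -1
  Rao: 1 − 4 = -3
  Silva: 4 − 1 = 3
  Toma: 5 − 0 = 5
Toma has the best Copeland score.

Toma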